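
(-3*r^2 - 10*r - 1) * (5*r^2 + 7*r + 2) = -15*r^4 - 71*r^3 - 81*r^2 - 27*r - 2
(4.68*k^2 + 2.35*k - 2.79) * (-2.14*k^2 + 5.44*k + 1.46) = -10.0152*k^4 + 20.4302*k^3 + 25.5874*k^2 - 11.7466*k - 4.0734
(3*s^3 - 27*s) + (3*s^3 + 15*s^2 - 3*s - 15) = 6*s^3 + 15*s^2 - 30*s - 15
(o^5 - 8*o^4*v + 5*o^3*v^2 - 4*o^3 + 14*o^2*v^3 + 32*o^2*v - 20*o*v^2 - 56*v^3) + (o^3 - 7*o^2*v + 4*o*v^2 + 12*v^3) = o^5 - 8*o^4*v + 5*o^3*v^2 - 3*o^3 + 14*o^2*v^3 + 25*o^2*v - 16*o*v^2 - 44*v^3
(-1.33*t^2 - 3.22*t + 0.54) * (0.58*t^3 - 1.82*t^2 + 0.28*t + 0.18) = -0.7714*t^5 + 0.553*t^4 + 5.8012*t^3 - 2.1238*t^2 - 0.4284*t + 0.0972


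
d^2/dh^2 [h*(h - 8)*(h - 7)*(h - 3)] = 12*h^2 - 108*h + 202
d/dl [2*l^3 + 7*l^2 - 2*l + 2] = 6*l^2 + 14*l - 2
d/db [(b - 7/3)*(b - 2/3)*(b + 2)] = 3*b^2 - 2*b - 40/9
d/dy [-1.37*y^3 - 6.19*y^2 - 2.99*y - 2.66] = -4.11*y^2 - 12.38*y - 2.99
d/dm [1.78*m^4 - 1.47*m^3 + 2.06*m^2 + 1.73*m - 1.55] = 7.12*m^3 - 4.41*m^2 + 4.12*m + 1.73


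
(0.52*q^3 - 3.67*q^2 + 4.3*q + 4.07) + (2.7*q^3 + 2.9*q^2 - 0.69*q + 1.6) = 3.22*q^3 - 0.77*q^2 + 3.61*q + 5.67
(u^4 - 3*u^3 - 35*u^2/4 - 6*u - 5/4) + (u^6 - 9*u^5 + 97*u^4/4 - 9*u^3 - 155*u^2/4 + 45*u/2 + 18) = u^6 - 9*u^5 + 101*u^4/4 - 12*u^3 - 95*u^2/2 + 33*u/2 + 67/4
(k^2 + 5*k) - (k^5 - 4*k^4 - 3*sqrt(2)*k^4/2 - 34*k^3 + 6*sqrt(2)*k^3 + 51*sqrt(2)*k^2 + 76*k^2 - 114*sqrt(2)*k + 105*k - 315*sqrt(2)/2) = -k^5 + 3*sqrt(2)*k^4/2 + 4*k^4 - 6*sqrt(2)*k^3 + 34*k^3 - 75*k^2 - 51*sqrt(2)*k^2 - 100*k + 114*sqrt(2)*k + 315*sqrt(2)/2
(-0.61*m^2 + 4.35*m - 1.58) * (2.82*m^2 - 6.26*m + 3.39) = -1.7202*m^4 + 16.0856*m^3 - 33.7545*m^2 + 24.6373*m - 5.3562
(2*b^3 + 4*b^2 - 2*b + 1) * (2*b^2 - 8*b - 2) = 4*b^5 - 8*b^4 - 40*b^3 + 10*b^2 - 4*b - 2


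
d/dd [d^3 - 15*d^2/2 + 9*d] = 3*d^2 - 15*d + 9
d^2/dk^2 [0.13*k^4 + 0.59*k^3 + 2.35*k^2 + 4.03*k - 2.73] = 1.56*k^2 + 3.54*k + 4.7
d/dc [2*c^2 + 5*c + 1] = 4*c + 5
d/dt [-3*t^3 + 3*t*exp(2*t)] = -9*t^2 + 6*t*exp(2*t) + 3*exp(2*t)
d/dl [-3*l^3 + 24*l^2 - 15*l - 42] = -9*l^2 + 48*l - 15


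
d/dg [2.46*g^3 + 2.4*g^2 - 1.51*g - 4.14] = 7.38*g^2 + 4.8*g - 1.51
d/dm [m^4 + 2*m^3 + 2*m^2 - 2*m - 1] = 4*m^3 + 6*m^2 + 4*m - 2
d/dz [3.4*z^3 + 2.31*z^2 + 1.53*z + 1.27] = 10.2*z^2 + 4.62*z + 1.53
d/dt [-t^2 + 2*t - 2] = 2 - 2*t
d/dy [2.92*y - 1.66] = 2.92000000000000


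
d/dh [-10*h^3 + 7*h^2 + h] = -30*h^2 + 14*h + 1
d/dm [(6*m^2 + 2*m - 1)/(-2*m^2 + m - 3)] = 5*(2*m^2 - 8*m - 1)/(4*m^4 - 4*m^3 + 13*m^2 - 6*m + 9)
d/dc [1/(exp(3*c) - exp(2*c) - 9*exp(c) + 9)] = (-3*exp(2*c) + 2*exp(c) + 9)*exp(c)/(exp(3*c) - exp(2*c) - 9*exp(c) + 9)^2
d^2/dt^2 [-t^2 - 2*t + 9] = -2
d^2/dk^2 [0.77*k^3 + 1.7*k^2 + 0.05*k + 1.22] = 4.62*k + 3.4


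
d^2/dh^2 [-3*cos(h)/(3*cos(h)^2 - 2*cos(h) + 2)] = (-18*(1 - cos(h)^2)^2 - 27*cos(h)^5 + 162*cos(h)^3 - 48*cos(h)^2 - 120*cos(h) + 42)/(-3*cos(h)^2 + 2*cos(h) - 2)^3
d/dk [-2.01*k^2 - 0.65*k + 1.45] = -4.02*k - 0.65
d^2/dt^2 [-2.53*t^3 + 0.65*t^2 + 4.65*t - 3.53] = 1.3 - 15.18*t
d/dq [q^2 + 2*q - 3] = 2*q + 2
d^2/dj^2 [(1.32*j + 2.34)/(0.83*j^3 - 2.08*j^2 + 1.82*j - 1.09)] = (5.456088*j^5 + 5.671224*j^4 - 57.202704*j^3 + 96.281928*j^2 - 58.40406*j + 10.128768)/(0.571787*j^9 - 4.298736*j^8 + 14.53413*j^7 - 30.103903*j^6 + 43.160676*j^5 - 44.696028*j^4 + 33.744761*j^3 - 18.245292*j^2 + 6.487026*j - 1.295029)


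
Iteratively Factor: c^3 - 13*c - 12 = (c + 1)*(c^2 - c - 12) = (c - 4)*(c + 1)*(c + 3)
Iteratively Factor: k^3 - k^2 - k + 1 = (k + 1)*(k^2 - 2*k + 1) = (k - 1)*(k + 1)*(k - 1)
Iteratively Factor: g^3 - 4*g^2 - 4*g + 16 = (g + 2)*(g^2 - 6*g + 8) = (g - 2)*(g + 2)*(g - 4)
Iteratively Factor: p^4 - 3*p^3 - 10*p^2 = (p - 5)*(p^3 + 2*p^2) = (p - 5)*(p + 2)*(p^2) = p*(p - 5)*(p + 2)*(p)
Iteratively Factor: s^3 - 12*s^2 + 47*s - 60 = (s - 4)*(s^2 - 8*s + 15) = (s - 4)*(s - 3)*(s - 5)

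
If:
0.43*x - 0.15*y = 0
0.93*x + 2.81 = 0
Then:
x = -3.02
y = -8.66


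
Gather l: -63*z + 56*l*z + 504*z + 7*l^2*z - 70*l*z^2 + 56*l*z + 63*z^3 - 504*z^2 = 7*l^2*z + l*(-70*z^2 + 112*z) + 63*z^3 - 504*z^2 + 441*z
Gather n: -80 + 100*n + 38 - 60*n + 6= 40*n - 36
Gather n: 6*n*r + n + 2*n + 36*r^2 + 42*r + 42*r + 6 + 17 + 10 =n*(6*r + 3) + 36*r^2 + 84*r + 33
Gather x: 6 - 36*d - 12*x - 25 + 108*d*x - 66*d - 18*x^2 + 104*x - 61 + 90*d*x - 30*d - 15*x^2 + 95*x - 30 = -132*d - 33*x^2 + x*(198*d + 187) - 110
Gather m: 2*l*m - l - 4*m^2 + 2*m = -l - 4*m^2 + m*(2*l + 2)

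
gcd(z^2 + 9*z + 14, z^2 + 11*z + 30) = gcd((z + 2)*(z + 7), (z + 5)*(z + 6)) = 1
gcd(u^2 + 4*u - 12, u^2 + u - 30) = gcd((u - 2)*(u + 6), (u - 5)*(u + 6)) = u + 6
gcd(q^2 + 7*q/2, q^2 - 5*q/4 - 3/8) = 1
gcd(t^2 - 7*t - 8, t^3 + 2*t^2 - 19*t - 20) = t + 1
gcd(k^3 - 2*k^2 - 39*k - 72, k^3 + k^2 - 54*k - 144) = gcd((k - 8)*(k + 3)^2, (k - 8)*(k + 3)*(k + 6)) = k^2 - 5*k - 24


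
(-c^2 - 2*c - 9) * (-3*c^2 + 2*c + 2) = 3*c^4 + 4*c^3 + 21*c^2 - 22*c - 18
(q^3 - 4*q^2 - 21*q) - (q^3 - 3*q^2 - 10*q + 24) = -q^2 - 11*q - 24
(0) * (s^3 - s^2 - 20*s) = 0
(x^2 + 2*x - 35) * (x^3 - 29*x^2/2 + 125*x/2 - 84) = x^5 - 25*x^4/2 - 3*x^3/2 + 1097*x^2/2 - 4711*x/2 + 2940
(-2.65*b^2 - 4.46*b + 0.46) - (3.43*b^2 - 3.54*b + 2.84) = -6.08*b^2 - 0.92*b - 2.38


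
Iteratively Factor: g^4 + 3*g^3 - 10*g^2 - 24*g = (g + 2)*(g^3 + g^2 - 12*g) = g*(g + 2)*(g^2 + g - 12) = g*(g - 3)*(g + 2)*(g + 4)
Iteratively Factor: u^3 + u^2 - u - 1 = (u + 1)*(u^2 - 1) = (u + 1)^2*(u - 1)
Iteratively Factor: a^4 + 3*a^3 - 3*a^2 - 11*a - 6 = (a + 3)*(a^3 - 3*a - 2) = (a + 1)*(a + 3)*(a^2 - a - 2) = (a - 2)*(a + 1)*(a + 3)*(a + 1)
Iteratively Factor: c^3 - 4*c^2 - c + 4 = (c - 4)*(c^2 - 1) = (c - 4)*(c + 1)*(c - 1)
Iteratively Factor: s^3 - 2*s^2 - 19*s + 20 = (s - 5)*(s^2 + 3*s - 4) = (s - 5)*(s - 1)*(s + 4)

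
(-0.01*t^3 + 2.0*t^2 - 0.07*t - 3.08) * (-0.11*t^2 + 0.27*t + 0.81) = 0.0011*t^5 - 0.2227*t^4 + 0.5396*t^3 + 1.9399*t^2 - 0.8883*t - 2.4948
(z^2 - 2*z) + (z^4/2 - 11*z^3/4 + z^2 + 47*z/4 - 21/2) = z^4/2 - 11*z^3/4 + 2*z^2 + 39*z/4 - 21/2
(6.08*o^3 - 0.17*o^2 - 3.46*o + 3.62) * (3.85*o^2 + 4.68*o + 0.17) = 23.408*o^5 + 27.7999*o^4 - 13.083*o^3 - 2.2847*o^2 + 16.3534*o + 0.6154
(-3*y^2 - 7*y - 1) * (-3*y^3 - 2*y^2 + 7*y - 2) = 9*y^5 + 27*y^4 - 4*y^3 - 41*y^2 + 7*y + 2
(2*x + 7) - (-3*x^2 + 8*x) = 3*x^2 - 6*x + 7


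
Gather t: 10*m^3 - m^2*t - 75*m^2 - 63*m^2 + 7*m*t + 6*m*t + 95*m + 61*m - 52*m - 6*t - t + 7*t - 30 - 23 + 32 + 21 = 10*m^3 - 138*m^2 + 104*m + t*(-m^2 + 13*m)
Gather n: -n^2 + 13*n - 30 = -n^2 + 13*n - 30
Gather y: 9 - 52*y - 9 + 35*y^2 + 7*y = 35*y^2 - 45*y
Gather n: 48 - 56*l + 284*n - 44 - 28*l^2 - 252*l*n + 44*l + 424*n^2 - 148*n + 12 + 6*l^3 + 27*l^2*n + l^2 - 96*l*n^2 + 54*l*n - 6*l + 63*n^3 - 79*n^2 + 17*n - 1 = 6*l^3 - 27*l^2 - 18*l + 63*n^3 + n^2*(345 - 96*l) + n*(27*l^2 - 198*l + 153) + 15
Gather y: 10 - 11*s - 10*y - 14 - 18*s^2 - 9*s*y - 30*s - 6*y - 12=-18*s^2 - 41*s + y*(-9*s - 16) - 16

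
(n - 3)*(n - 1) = n^2 - 4*n + 3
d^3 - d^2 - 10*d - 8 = (d - 4)*(d + 1)*(d + 2)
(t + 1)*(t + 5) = t^2 + 6*t + 5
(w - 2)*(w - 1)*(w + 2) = w^3 - w^2 - 4*w + 4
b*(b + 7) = b^2 + 7*b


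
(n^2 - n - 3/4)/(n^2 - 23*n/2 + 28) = (4*n^2 - 4*n - 3)/(2*(2*n^2 - 23*n + 56))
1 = 1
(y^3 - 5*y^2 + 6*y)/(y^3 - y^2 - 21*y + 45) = y*(y - 2)/(y^2 + 2*y - 15)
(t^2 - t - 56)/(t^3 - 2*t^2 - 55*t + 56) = 1/(t - 1)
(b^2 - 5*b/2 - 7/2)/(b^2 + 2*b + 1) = (b - 7/2)/(b + 1)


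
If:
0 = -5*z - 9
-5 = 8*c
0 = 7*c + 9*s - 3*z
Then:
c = -5/8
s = -41/360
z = -9/5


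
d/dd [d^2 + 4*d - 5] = 2*d + 4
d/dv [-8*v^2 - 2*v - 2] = -16*v - 2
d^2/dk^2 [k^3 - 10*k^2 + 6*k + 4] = 6*k - 20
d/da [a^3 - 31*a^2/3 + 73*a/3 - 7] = 3*a^2 - 62*a/3 + 73/3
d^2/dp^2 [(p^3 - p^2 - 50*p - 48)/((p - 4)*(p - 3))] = 40*(-p^3 - 18*p^2 + 162*p - 306)/(p^6 - 21*p^5 + 183*p^4 - 847*p^3 + 2196*p^2 - 3024*p + 1728)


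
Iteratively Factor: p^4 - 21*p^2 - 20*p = (p - 5)*(p^3 + 5*p^2 + 4*p) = (p - 5)*(p + 1)*(p^2 + 4*p) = (p - 5)*(p + 1)*(p + 4)*(p)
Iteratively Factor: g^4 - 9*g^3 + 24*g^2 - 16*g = (g)*(g^3 - 9*g^2 + 24*g - 16) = g*(g - 1)*(g^2 - 8*g + 16) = g*(g - 4)*(g - 1)*(g - 4)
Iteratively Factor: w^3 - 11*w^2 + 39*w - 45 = (w - 5)*(w^2 - 6*w + 9) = (w - 5)*(w - 3)*(w - 3)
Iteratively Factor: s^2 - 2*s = (s - 2)*(s)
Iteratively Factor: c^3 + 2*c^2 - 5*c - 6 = (c + 1)*(c^2 + c - 6) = (c - 2)*(c + 1)*(c + 3)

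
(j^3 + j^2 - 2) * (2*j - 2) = 2*j^4 - 2*j^2 - 4*j + 4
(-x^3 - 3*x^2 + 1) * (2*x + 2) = -2*x^4 - 8*x^3 - 6*x^2 + 2*x + 2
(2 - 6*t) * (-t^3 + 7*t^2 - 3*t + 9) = 6*t^4 - 44*t^3 + 32*t^2 - 60*t + 18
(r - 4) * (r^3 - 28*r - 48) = r^4 - 4*r^3 - 28*r^2 + 64*r + 192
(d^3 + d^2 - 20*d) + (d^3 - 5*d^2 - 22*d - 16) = 2*d^3 - 4*d^2 - 42*d - 16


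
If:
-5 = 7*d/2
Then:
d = -10/7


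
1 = 1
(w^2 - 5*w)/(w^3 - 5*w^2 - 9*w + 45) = w/(w^2 - 9)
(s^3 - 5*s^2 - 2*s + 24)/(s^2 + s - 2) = (s^2 - 7*s + 12)/(s - 1)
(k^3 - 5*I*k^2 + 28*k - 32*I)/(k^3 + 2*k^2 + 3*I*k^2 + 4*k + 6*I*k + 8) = (k - 8*I)/(k + 2)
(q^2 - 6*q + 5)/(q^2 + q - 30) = (q - 1)/(q + 6)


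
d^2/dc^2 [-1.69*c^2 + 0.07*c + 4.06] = -3.38000000000000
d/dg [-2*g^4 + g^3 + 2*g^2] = g*(-8*g^2 + 3*g + 4)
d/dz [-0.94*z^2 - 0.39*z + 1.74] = -1.88*z - 0.39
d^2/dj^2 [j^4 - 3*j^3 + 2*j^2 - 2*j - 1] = 12*j^2 - 18*j + 4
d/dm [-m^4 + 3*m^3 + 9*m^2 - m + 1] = -4*m^3 + 9*m^2 + 18*m - 1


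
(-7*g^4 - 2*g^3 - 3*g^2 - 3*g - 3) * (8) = -56*g^4 - 16*g^3 - 24*g^2 - 24*g - 24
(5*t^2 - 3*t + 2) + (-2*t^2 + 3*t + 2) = 3*t^2 + 4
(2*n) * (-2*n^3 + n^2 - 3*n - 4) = -4*n^4 + 2*n^3 - 6*n^2 - 8*n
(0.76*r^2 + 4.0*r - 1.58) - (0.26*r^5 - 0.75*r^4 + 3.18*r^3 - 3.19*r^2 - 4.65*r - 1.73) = -0.26*r^5 + 0.75*r^4 - 3.18*r^3 + 3.95*r^2 + 8.65*r + 0.15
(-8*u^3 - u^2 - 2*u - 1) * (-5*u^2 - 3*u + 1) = 40*u^5 + 29*u^4 + 5*u^3 + 10*u^2 + u - 1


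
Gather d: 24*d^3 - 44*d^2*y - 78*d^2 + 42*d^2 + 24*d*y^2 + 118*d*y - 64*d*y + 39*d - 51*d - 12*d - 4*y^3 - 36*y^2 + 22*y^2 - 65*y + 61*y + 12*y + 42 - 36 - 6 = 24*d^3 + d^2*(-44*y - 36) + d*(24*y^2 + 54*y - 24) - 4*y^3 - 14*y^2 + 8*y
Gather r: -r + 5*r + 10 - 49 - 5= 4*r - 44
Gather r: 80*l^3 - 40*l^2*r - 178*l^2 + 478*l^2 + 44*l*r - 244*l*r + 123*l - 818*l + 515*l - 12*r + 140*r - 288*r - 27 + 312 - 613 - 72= 80*l^3 + 300*l^2 - 180*l + r*(-40*l^2 - 200*l - 160) - 400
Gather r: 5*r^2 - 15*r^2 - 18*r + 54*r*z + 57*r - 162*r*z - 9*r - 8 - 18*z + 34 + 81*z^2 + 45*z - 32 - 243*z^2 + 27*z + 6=-10*r^2 + r*(30 - 108*z) - 162*z^2 + 54*z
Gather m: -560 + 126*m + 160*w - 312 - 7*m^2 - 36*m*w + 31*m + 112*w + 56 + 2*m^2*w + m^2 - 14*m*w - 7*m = m^2*(2*w - 6) + m*(150 - 50*w) + 272*w - 816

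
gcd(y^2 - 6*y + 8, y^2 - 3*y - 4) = y - 4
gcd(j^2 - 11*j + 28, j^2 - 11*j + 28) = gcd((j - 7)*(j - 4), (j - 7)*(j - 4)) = j^2 - 11*j + 28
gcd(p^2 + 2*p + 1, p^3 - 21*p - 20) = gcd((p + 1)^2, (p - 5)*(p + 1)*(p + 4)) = p + 1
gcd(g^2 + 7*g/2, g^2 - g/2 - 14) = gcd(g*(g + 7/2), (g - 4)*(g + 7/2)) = g + 7/2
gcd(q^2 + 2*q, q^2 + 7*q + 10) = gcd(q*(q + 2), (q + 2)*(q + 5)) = q + 2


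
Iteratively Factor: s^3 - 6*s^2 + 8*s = (s - 2)*(s^2 - 4*s) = s*(s - 2)*(s - 4)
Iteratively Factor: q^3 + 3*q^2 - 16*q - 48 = (q + 3)*(q^2 - 16) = (q - 4)*(q + 3)*(q + 4)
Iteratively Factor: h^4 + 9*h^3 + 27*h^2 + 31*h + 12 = (h + 3)*(h^3 + 6*h^2 + 9*h + 4) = (h + 1)*(h + 3)*(h^2 + 5*h + 4) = (h + 1)^2*(h + 3)*(h + 4)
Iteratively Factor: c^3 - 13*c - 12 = (c + 1)*(c^2 - c - 12) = (c + 1)*(c + 3)*(c - 4)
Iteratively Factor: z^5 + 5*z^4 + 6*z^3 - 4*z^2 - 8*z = (z - 1)*(z^4 + 6*z^3 + 12*z^2 + 8*z) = z*(z - 1)*(z^3 + 6*z^2 + 12*z + 8) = z*(z - 1)*(z + 2)*(z^2 + 4*z + 4) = z*(z - 1)*(z + 2)^2*(z + 2)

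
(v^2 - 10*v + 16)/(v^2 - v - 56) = (v - 2)/(v + 7)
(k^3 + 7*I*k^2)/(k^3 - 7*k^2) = (k + 7*I)/(k - 7)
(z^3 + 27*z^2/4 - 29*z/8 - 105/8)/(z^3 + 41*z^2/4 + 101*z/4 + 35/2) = (z - 3/2)/(z + 2)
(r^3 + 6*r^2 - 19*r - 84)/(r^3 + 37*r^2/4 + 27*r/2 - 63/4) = 4*(r - 4)/(4*r - 3)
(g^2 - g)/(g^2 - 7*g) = (g - 1)/(g - 7)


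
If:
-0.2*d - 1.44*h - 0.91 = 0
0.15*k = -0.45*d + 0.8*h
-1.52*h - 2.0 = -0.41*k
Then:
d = -1.83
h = -0.38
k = 3.48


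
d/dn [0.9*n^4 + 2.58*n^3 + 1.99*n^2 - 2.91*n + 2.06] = 3.6*n^3 + 7.74*n^2 + 3.98*n - 2.91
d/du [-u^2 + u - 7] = 1 - 2*u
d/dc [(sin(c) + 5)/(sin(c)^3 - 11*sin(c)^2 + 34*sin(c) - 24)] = (-2*sin(c)^3 - 4*sin(c)^2 + 110*sin(c) - 194)*cos(c)/(sin(c)^3 - 11*sin(c)^2 + 34*sin(c) - 24)^2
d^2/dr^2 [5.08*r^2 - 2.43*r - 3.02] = 10.1600000000000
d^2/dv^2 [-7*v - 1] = 0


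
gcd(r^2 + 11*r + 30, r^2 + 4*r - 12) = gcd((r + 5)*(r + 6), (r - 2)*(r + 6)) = r + 6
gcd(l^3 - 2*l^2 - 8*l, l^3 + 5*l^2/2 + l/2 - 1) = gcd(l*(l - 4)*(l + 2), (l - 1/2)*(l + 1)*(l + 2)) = l + 2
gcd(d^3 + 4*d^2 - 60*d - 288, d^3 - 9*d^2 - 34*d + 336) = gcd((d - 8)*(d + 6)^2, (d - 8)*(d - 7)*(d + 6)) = d^2 - 2*d - 48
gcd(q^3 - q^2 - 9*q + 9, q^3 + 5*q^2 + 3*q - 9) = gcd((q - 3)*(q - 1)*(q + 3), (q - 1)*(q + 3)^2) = q^2 + 2*q - 3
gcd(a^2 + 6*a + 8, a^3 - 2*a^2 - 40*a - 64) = a^2 + 6*a + 8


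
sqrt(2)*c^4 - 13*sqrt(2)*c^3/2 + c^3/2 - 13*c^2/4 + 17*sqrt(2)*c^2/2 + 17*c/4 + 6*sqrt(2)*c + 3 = (c - 4)*(c - 3)*(c + 1/2)*(sqrt(2)*c + 1/2)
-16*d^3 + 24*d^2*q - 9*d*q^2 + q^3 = (-4*d + q)^2*(-d + q)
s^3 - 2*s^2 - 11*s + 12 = (s - 4)*(s - 1)*(s + 3)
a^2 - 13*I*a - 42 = (a - 7*I)*(a - 6*I)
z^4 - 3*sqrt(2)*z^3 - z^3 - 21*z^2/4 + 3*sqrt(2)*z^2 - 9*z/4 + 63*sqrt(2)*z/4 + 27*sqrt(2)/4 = (z - 3)*(z + 1/2)*(z + 3/2)*(z - 3*sqrt(2))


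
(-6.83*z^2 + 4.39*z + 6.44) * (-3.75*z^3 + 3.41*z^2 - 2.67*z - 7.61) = 25.6125*z^5 - 39.7528*z^4 + 9.056*z^3 + 62.2154*z^2 - 50.6027*z - 49.0084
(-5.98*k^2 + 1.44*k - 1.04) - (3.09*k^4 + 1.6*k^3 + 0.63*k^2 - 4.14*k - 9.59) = -3.09*k^4 - 1.6*k^3 - 6.61*k^2 + 5.58*k + 8.55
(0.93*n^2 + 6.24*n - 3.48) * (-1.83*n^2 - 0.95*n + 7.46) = -1.7019*n^4 - 12.3027*n^3 + 7.3782*n^2 + 49.8564*n - 25.9608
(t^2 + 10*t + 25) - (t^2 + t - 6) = 9*t + 31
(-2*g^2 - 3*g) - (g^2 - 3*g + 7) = -3*g^2 - 7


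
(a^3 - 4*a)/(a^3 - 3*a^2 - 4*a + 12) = a/(a - 3)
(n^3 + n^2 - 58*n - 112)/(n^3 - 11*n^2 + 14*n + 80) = (n + 7)/(n - 5)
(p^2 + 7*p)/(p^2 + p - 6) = p*(p + 7)/(p^2 + p - 6)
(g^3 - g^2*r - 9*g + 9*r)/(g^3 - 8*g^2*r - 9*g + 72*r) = (-g + r)/(-g + 8*r)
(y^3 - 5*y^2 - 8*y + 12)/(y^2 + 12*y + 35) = (y^3 - 5*y^2 - 8*y + 12)/(y^2 + 12*y + 35)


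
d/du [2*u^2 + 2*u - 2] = 4*u + 2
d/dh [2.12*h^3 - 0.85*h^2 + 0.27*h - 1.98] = 6.36*h^2 - 1.7*h + 0.27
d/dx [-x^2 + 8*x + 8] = 8 - 2*x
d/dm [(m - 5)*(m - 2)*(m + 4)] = 3*m^2 - 6*m - 18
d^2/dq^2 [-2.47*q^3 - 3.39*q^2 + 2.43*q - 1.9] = -14.82*q - 6.78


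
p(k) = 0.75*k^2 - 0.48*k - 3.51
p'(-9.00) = -13.98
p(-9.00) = 61.56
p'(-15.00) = -22.98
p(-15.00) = 172.44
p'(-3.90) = -6.33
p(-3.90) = 9.77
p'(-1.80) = -3.18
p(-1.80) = -0.22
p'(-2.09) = -3.62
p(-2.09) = 0.77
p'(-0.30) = -0.93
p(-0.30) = -3.30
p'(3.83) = 5.26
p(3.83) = 5.65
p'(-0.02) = -0.51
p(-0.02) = -3.50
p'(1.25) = 1.40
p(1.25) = -2.94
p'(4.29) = 5.96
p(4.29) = 8.23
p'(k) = 1.5*k - 0.48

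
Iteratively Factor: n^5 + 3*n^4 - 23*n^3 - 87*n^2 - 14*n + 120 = (n - 1)*(n^4 + 4*n^3 - 19*n^2 - 106*n - 120) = (n - 5)*(n - 1)*(n^3 + 9*n^2 + 26*n + 24) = (n - 5)*(n - 1)*(n + 4)*(n^2 + 5*n + 6) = (n - 5)*(n - 1)*(n + 3)*(n + 4)*(n + 2)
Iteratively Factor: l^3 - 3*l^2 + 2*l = (l)*(l^2 - 3*l + 2) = l*(l - 1)*(l - 2)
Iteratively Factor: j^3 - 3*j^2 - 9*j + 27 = (j - 3)*(j^2 - 9) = (j - 3)^2*(j + 3)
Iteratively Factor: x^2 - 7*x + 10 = (x - 2)*(x - 5)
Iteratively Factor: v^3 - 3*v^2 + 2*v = (v - 2)*(v^2 - v) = (v - 2)*(v - 1)*(v)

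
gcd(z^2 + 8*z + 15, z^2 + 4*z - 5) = z + 5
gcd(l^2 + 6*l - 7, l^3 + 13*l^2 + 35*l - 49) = l^2 + 6*l - 7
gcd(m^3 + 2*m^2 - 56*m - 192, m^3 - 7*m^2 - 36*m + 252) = m + 6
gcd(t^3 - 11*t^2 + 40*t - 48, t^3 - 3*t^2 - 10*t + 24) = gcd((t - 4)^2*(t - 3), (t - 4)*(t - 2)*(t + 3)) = t - 4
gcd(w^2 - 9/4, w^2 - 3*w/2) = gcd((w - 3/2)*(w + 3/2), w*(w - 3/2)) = w - 3/2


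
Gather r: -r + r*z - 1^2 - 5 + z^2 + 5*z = r*(z - 1) + z^2 + 5*z - 6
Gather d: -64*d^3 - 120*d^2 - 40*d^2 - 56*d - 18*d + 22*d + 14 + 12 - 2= -64*d^3 - 160*d^2 - 52*d + 24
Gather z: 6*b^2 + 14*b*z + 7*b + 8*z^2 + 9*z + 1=6*b^2 + 7*b + 8*z^2 + z*(14*b + 9) + 1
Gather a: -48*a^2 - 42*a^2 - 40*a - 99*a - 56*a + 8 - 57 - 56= -90*a^2 - 195*a - 105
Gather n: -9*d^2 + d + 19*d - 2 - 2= -9*d^2 + 20*d - 4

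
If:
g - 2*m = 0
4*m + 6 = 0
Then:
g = -3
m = -3/2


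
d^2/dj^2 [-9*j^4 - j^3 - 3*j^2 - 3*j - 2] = -108*j^2 - 6*j - 6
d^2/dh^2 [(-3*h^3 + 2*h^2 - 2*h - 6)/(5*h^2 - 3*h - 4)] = 2*(-107*h^3 - 438*h^2 + 6*h - 118)/(125*h^6 - 225*h^5 - 165*h^4 + 333*h^3 + 132*h^2 - 144*h - 64)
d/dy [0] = 0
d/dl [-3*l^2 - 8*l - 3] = -6*l - 8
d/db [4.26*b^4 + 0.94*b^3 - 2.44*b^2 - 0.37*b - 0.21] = 17.04*b^3 + 2.82*b^2 - 4.88*b - 0.37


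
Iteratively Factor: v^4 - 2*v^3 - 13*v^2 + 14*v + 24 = (v - 4)*(v^3 + 2*v^2 - 5*v - 6) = (v - 4)*(v + 3)*(v^2 - v - 2) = (v - 4)*(v + 1)*(v + 3)*(v - 2)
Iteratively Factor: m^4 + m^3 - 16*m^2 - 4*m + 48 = (m + 2)*(m^3 - m^2 - 14*m + 24) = (m + 2)*(m + 4)*(m^2 - 5*m + 6) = (m - 3)*(m + 2)*(m + 4)*(m - 2)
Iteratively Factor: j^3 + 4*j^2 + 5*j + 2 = (j + 1)*(j^2 + 3*j + 2) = (j + 1)^2*(j + 2)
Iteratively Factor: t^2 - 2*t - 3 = (t + 1)*(t - 3)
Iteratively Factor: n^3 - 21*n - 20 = (n + 4)*(n^2 - 4*n - 5) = (n + 1)*(n + 4)*(n - 5)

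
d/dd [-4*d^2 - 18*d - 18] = -8*d - 18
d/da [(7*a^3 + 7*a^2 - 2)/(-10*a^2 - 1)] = a*(-70*a^3 - 21*a - 54)/(100*a^4 + 20*a^2 + 1)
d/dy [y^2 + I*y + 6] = 2*y + I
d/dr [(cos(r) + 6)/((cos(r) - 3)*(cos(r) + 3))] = (cos(r)^2 + 12*cos(r) + 9)*sin(r)/((cos(r) - 3)^2*(cos(r) + 3)^2)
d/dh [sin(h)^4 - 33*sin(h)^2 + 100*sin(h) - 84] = 2*(2*sin(h)^3 - 33*sin(h) + 50)*cos(h)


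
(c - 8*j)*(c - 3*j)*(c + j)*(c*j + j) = c^4*j - 10*c^3*j^2 + c^3*j + 13*c^2*j^3 - 10*c^2*j^2 + 24*c*j^4 + 13*c*j^3 + 24*j^4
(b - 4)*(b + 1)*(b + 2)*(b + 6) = b^4 + 5*b^3 - 16*b^2 - 68*b - 48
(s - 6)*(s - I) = s^2 - 6*s - I*s + 6*I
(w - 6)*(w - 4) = w^2 - 10*w + 24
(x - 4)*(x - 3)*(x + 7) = x^3 - 37*x + 84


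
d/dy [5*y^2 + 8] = 10*y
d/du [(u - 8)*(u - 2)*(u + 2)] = 3*u^2 - 16*u - 4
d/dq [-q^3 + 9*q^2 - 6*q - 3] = -3*q^2 + 18*q - 6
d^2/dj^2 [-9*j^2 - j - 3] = -18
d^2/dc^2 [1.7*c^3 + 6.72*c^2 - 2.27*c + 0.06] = 10.2*c + 13.44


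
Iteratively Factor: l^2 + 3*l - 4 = (l + 4)*(l - 1)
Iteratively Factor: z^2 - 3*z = (z)*(z - 3)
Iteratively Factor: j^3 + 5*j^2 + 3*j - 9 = (j + 3)*(j^2 + 2*j - 3) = (j + 3)^2*(j - 1)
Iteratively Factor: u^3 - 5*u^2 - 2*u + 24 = (u + 2)*(u^2 - 7*u + 12) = (u - 4)*(u + 2)*(u - 3)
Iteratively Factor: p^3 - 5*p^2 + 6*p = (p)*(p^2 - 5*p + 6) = p*(p - 3)*(p - 2)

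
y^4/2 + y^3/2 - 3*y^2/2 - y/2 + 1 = (y/2 + 1)*(y - 1)^2*(y + 1)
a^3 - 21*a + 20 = (a - 4)*(a - 1)*(a + 5)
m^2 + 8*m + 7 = (m + 1)*(m + 7)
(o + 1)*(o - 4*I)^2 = o^3 + o^2 - 8*I*o^2 - 16*o - 8*I*o - 16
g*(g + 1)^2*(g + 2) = g^4 + 4*g^3 + 5*g^2 + 2*g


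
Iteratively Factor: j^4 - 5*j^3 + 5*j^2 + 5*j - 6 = (j - 3)*(j^3 - 2*j^2 - j + 2) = (j - 3)*(j + 1)*(j^2 - 3*j + 2) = (j - 3)*(j - 2)*(j + 1)*(j - 1)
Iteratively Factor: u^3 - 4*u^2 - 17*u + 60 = (u + 4)*(u^2 - 8*u + 15) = (u - 3)*(u + 4)*(u - 5)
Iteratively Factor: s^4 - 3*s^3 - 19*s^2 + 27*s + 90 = (s + 2)*(s^3 - 5*s^2 - 9*s + 45) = (s + 2)*(s + 3)*(s^2 - 8*s + 15) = (s - 5)*(s + 2)*(s + 3)*(s - 3)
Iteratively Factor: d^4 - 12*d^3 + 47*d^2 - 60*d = (d - 3)*(d^3 - 9*d^2 + 20*d) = (d - 5)*(d - 3)*(d^2 - 4*d) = (d - 5)*(d - 4)*(d - 3)*(d)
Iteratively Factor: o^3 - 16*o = (o + 4)*(o^2 - 4*o) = o*(o + 4)*(o - 4)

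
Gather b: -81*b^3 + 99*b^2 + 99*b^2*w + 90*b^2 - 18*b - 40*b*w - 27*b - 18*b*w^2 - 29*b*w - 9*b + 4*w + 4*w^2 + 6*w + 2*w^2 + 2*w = -81*b^3 + b^2*(99*w + 189) + b*(-18*w^2 - 69*w - 54) + 6*w^2 + 12*w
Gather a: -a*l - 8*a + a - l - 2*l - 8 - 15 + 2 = a*(-l - 7) - 3*l - 21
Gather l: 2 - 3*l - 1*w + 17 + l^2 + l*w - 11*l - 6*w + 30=l^2 + l*(w - 14) - 7*w + 49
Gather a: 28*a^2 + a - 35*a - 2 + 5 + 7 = 28*a^2 - 34*a + 10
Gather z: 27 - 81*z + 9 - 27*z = 36 - 108*z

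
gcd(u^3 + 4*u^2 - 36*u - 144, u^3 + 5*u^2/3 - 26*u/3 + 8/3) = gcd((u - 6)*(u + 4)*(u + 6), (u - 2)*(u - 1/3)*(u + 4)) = u + 4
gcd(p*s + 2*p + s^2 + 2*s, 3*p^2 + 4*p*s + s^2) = p + s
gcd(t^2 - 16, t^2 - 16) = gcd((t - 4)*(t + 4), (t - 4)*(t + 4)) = t^2 - 16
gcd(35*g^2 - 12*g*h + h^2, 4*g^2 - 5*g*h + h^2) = 1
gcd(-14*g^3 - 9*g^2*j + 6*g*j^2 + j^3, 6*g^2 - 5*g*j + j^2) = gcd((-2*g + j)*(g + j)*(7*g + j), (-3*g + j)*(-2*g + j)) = 2*g - j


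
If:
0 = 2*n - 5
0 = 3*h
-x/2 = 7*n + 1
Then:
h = 0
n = 5/2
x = -37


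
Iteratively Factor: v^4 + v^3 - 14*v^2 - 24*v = (v + 3)*(v^3 - 2*v^2 - 8*v) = (v - 4)*(v + 3)*(v^2 + 2*v) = v*(v - 4)*(v + 3)*(v + 2)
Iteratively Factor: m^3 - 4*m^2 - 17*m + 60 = (m - 5)*(m^2 + m - 12) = (m - 5)*(m - 3)*(m + 4)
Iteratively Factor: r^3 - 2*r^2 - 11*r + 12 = (r - 4)*(r^2 + 2*r - 3) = (r - 4)*(r + 3)*(r - 1)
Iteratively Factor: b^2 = (b)*(b)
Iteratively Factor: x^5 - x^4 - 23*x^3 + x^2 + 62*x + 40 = (x - 2)*(x^4 + x^3 - 21*x^2 - 41*x - 20) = (x - 2)*(x + 1)*(x^3 - 21*x - 20) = (x - 2)*(x + 1)^2*(x^2 - x - 20) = (x - 5)*(x - 2)*(x + 1)^2*(x + 4)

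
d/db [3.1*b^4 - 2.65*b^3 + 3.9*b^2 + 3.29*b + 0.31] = 12.4*b^3 - 7.95*b^2 + 7.8*b + 3.29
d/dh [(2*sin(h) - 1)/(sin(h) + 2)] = 5*cos(h)/(sin(h) + 2)^2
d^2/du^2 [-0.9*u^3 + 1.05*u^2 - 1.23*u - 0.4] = 2.1 - 5.4*u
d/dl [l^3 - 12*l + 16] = 3*l^2 - 12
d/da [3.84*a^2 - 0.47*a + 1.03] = 7.68*a - 0.47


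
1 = 1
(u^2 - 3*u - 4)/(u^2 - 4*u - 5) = (u - 4)/(u - 5)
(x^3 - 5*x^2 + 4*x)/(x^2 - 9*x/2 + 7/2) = 2*x*(x - 4)/(2*x - 7)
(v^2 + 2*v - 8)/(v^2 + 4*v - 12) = (v + 4)/(v + 6)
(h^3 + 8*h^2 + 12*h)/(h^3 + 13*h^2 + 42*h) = (h + 2)/(h + 7)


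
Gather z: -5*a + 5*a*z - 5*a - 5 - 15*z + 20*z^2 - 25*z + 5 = -10*a + 20*z^2 + z*(5*a - 40)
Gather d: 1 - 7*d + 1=2 - 7*d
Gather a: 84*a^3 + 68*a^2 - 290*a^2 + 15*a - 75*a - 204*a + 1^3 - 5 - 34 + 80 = 84*a^3 - 222*a^2 - 264*a + 42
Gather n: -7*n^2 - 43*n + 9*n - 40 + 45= -7*n^2 - 34*n + 5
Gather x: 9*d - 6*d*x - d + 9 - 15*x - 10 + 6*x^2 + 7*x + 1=8*d + 6*x^2 + x*(-6*d - 8)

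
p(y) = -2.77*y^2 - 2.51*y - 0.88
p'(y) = -5.54*y - 2.51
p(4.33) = -63.68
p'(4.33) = -26.50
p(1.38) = -9.62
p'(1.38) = -10.16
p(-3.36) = -23.72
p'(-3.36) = 16.10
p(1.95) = -16.31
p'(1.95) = -13.31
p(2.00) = -16.98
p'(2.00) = -13.59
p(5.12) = -86.35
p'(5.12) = -30.87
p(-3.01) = -18.42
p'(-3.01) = 14.17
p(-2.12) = -8.01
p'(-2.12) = 9.23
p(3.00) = -33.34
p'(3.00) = -19.13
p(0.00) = -0.88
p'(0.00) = -2.51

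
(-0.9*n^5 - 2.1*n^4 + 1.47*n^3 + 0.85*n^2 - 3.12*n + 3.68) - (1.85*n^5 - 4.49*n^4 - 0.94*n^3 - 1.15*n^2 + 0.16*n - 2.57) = -2.75*n^5 + 2.39*n^4 + 2.41*n^3 + 2.0*n^2 - 3.28*n + 6.25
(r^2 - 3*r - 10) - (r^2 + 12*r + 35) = -15*r - 45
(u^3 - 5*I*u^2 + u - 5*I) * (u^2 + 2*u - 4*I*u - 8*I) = u^5 + 2*u^4 - 9*I*u^4 - 19*u^3 - 18*I*u^3 - 38*u^2 - 9*I*u^2 - 20*u - 18*I*u - 40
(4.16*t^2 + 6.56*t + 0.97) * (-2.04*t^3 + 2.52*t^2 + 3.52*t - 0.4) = -8.4864*t^5 - 2.8992*t^4 + 29.1956*t^3 + 23.8716*t^2 + 0.7904*t - 0.388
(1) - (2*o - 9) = 10 - 2*o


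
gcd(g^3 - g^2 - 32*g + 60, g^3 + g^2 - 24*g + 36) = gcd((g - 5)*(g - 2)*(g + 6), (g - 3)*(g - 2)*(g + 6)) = g^2 + 4*g - 12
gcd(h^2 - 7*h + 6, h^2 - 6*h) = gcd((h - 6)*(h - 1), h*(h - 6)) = h - 6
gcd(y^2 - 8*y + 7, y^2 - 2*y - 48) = 1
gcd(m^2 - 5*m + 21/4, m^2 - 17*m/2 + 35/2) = m - 7/2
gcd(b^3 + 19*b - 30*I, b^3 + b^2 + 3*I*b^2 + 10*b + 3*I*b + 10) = b^2 + 3*I*b + 10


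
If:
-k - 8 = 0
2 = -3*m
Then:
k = -8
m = -2/3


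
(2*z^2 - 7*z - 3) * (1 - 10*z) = -20*z^3 + 72*z^2 + 23*z - 3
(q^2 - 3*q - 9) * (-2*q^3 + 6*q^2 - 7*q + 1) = -2*q^5 + 12*q^4 - 7*q^3 - 32*q^2 + 60*q - 9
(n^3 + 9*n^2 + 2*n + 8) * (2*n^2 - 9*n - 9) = 2*n^5 + 9*n^4 - 86*n^3 - 83*n^2 - 90*n - 72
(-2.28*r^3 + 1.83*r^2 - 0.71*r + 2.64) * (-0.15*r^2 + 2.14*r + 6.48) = 0.342*r^5 - 5.1537*r^4 - 10.7517*r^3 + 9.943*r^2 + 1.0488*r + 17.1072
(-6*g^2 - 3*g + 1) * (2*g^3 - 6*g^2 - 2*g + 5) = -12*g^5 + 30*g^4 + 32*g^3 - 30*g^2 - 17*g + 5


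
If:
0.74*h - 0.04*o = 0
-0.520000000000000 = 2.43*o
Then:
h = -0.01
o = -0.21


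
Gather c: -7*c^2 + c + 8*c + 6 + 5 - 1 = -7*c^2 + 9*c + 10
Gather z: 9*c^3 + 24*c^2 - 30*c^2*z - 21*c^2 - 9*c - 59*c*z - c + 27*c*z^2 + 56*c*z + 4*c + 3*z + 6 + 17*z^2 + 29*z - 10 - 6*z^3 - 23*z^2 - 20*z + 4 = 9*c^3 + 3*c^2 - 6*c - 6*z^3 + z^2*(27*c - 6) + z*(-30*c^2 - 3*c + 12)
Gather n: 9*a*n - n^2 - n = -n^2 + n*(9*a - 1)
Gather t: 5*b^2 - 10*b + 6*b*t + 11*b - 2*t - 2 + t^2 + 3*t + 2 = 5*b^2 + b + t^2 + t*(6*b + 1)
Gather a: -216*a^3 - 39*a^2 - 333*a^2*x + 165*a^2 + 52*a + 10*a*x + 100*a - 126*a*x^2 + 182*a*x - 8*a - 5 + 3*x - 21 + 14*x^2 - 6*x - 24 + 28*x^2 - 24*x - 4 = -216*a^3 + a^2*(126 - 333*x) + a*(-126*x^2 + 192*x + 144) + 42*x^2 - 27*x - 54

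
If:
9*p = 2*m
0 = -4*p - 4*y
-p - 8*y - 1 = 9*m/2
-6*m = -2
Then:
No Solution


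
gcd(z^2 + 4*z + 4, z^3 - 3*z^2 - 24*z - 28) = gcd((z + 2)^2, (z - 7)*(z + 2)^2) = z^2 + 4*z + 4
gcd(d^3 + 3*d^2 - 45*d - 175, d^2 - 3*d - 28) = d - 7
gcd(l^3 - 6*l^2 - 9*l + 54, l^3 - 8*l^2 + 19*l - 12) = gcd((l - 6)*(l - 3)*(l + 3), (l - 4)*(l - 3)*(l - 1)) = l - 3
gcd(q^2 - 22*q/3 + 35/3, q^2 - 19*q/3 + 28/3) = q - 7/3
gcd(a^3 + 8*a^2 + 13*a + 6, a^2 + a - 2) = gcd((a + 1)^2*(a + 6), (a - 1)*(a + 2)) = 1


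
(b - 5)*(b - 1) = b^2 - 6*b + 5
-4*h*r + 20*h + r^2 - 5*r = (-4*h + r)*(r - 5)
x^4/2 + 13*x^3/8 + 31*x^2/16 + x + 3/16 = (x/2 + 1/4)*(x + 3/4)*(x + 1)^2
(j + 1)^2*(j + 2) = j^3 + 4*j^2 + 5*j + 2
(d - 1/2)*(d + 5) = d^2 + 9*d/2 - 5/2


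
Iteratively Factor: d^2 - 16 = (d - 4)*(d + 4)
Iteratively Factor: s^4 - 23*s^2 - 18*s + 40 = (s - 5)*(s^3 + 5*s^2 + 2*s - 8) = (s - 5)*(s + 4)*(s^2 + s - 2) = (s - 5)*(s - 1)*(s + 4)*(s + 2)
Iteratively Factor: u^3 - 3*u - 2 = (u + 1)*(u^2 - u - 2) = (u - 2)*(u + 1)*(u + 1)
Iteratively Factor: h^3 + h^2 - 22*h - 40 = (h + 4)*(h^2 - 3*h - 10) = (h - 5)*(h + 4)*(h + 2)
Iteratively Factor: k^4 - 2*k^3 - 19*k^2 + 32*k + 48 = (k - 3)*(k^3 + k^2 - 16*k - 16) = (k - 3)*(k + 4)*(k^2 - 3*k - 4) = (k - 4)*(k - 3)*(k + 4)*(k + 1)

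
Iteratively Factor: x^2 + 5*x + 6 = (x + 3)*(x + 2)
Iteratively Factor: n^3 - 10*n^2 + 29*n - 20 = (n - 4)*(n^2 - 6*n + 5) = (n - 4)*(n - 1)*(n - 5)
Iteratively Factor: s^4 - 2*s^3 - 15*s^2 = (s)*(s^3 - 2*s^2 - 15*s) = s^2*(s^2 - 2*s - 15) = s^2*(s + 3)*(s - 5)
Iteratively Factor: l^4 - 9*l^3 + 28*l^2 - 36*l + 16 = (l - 1)*(l^3 - 8*l^2 + 20*l - 16) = (l - 2)*(l - 1)*(l^2 - 6*l + 8) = (l - 4)*(l - 2)*(l - 1)*(l - 2)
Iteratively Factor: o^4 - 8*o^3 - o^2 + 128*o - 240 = (o - 3)*(o^3 - 5*o^2 - 16*o + 80) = (o - 5)*(o - 3)*(o^2 - 16) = (o - 5)*(o - 4)*(o - 3)*(o + 4)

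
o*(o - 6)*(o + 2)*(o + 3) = o^4 - o^3 - 24*o^2 - 36*o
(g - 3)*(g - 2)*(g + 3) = g^3 - 2*g^2 - 9*g + 18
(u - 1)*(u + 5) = u^2 + 4*u - 5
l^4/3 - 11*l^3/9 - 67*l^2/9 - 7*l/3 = l*(l/3 + 1)*(l - 7)*(l + 1/3)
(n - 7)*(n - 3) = n^2 - 10*n + 21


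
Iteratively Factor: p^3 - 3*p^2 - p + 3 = (p - 1)*(p^2 - 2*p - 3) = (p - 1)*(p + 1)*(p - 3)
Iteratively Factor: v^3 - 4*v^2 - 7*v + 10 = (v + 2)*(v^2 - 6*v + 5) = (v - 1)*(v + 2)*(v - 5)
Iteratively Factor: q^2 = (q)*(q)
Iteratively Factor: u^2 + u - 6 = (u - 2)*(u + 3)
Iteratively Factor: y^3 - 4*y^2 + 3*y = (y - 1)*(y^2 - 3*y) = (y - 3)*(y - 1)*(y)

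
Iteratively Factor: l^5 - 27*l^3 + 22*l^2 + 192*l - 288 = (l - 3)*(l^4 + 3*l^3 - 18*l^2 - 32*l + 96) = (l - 3)*(l + 4)*(l^3 - l^2 - 14*l + 24) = (l - 3)^2*(l + 4)*(l^2 + 2*l - 8) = (l - 3)^2*(l + 4)^2*(l - 2)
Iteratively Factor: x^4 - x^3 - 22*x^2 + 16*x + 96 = (x + 2)*(x^3 - 3*x^2 - 16*x + 48) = (x - 4)*(x + 2)*(x^2 + x - 12) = (x - 4)*(x + 2)*(x + 4)*(x - 3)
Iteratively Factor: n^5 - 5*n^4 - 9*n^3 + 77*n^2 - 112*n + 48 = (n + 4)*(n^4 - 9*n^3 + 27*n^2 - 31*n + 12) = (n - 1)*(n + 4)*(n^3 - 8*n^2 + 19*n - 12) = (n - 3)*(n - 1)*(n + 4)*(n^2 - 5*n + 4) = (n - 3)*(n - 1)^2*(n + 4)*(n - 4)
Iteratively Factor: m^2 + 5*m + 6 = (m + 2)*(m + 3)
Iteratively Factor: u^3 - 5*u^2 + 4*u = (u - 1)*(u^2 - 4*u) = u*(u - 1)*(u - 4)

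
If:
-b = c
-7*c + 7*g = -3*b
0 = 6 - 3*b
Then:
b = 2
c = -2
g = -20/7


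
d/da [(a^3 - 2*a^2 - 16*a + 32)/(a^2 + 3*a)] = (a^4 + 6*a^3 + 10*a^2 - 64*a - 96)/(a^2*(a^2 + 6*a + 9))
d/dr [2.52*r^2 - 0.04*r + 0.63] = 5.04*r - 0.04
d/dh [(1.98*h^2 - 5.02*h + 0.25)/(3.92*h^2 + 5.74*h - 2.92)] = (31.0436*h^2 - 13.5232*h + 13.2234)/(15.3664*h^4 + 45.0016*h^3 + 10.0548*h^2 - 33.5216*h + 8.5264)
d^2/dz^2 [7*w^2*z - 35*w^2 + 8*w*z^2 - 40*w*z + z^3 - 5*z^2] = 16*w + 6*z - 10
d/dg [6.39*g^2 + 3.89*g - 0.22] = 12.78*g + 3.89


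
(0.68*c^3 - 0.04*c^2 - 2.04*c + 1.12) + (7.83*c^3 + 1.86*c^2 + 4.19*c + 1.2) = 8.51*c^3 + 1.82*c^2 + 2.15*c + 2.32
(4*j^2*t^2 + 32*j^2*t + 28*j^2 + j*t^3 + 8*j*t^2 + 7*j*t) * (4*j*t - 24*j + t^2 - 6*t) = 16*j^3*t^3 + 32*j^3*t^2 - 656*j^3*t - 672*j^3 + 8*j^2*t^4 + 16*j^2*t^3 - 328*j^2*t^2 - 336*j^2*t + j*t^5 + 2*j*t^4 - 41*j*t^3 - 42*j*t^2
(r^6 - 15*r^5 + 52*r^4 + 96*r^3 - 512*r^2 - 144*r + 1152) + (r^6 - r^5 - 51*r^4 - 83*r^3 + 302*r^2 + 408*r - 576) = 2*r^6 - 16*r^5 + r^4 + 13*r^3 - 210*r^2 + 264*r + 576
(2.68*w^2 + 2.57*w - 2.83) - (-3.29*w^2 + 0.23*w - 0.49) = 5.97*w^2 + 2.34*w - 2.34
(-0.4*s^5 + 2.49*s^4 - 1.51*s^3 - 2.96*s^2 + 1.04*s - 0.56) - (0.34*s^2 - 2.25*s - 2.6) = -0.4*s^5 + 2.49*s^4 - 1.51*s^3 - 3.3*s^2 + 3.29*s + 2.04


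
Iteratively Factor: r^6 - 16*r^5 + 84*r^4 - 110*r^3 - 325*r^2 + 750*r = (r - 3)*(r^5 - 13*r^4 + 45*r^3 + 25*r^2 - 250*r) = (r - 5)*(r - 3)*(r^4 - 8*r^3 + 5*r^2 + 50*r) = r*(r - 5)*(r - 3)*(r^3 - 8*r^2 + 5*r + 50) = r*(r - 5)^2*(r - 3)*(r^2 - 3*r - 10) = r*(r - 5)^2*(r - 3)*(r + 2)*(r - 5)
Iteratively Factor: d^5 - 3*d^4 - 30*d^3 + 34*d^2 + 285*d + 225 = (d - 5)*(d^4 + 2*d^3 - 20*d^2 - 66*d - 45) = (d - 5)*(d + 1)*(d^3 + d^2 - 21*d - 45) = (d - 5)^2*(d + 1)*(d^2 + 6*d + 9) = (d - 5)^2*(d + 1)*(d + 3)*(d + 3)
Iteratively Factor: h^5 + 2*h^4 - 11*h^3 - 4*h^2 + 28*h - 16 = (h - 1)*(h^4 + 3*h^3 - 8*h^2 - 12*h + 16) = (h - 1)*(h + 4)*(h^3 - h^2 - 4*h + 4) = (h - 1)*(h + 2)*(h + 4)*(h^2 - 3*h + 2) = (h - 2)*(h - 1)*(h + 2)*(h + 4)*(h - 1)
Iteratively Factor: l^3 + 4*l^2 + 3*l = (l + 1)*(l^2 + 3*l) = (l + 1)*(l + 3)*(l)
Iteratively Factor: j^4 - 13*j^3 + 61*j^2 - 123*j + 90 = (j - 5)*(j^3 - 8*j^2 + 21*j - 18) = (j - 5)*(j - 3)*(j^2 - 5*j + 6) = (j - 5)*(j - 3)^2*(j - 2)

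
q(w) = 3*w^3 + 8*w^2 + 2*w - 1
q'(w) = 9*w^2 + 16*w + 2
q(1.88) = 50.97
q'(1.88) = 63.89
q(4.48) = 438.27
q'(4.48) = 254.31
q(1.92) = 53.56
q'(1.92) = 65.90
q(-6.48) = -494.33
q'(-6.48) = 276.23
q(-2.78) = -9.19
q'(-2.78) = 27.08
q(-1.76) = 3.91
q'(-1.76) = 1.72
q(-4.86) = -166.14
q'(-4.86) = 136.82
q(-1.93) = 3.37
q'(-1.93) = 4.64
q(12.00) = 6359.00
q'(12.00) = 1490.00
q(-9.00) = -1558.00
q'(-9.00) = 587.00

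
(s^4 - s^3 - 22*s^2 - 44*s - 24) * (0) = 0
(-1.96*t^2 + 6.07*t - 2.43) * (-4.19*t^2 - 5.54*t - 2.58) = 8.2124*t^4 - 14.5749*t^3 - 18.3893*t^2 - 2.1984*t + 6.2694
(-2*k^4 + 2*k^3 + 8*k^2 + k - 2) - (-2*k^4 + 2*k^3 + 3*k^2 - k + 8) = 5*k^2 + 2*k - 10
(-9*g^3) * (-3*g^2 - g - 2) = 27*g^5 + 9*g^4 + 18*g^3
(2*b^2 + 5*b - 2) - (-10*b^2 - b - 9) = 12*b^2 + 6*b + 7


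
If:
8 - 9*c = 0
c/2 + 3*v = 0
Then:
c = 8/9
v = -4/27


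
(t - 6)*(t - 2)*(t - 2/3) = t^3 - 26*t^2/3 + 52*t/3 - 8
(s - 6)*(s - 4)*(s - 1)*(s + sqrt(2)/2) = s^4 - 11*s^3 + sqrt(2)*s^3/2 - 11*sqrt(2)*s^2/2 + 34*s^2 - 24*s + 17*sqrt(2)*s - 12*sqrt(2)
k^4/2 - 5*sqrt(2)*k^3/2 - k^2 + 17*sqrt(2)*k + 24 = (k/2 + sqrt(2)/2)*(k - 4*sqrt(2))*(k - 3*sqrt(2))*(k + sqrt(2))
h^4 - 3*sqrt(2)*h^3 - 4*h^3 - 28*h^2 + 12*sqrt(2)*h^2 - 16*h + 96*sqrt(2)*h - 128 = (h - 8)*(h + 4)*(h - 2*sqrt(2))*(h - sqrt(2))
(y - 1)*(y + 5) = y^2 + 4*y - 5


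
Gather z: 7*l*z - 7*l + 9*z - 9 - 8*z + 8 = -7*l + z*(7*l + 1) - 1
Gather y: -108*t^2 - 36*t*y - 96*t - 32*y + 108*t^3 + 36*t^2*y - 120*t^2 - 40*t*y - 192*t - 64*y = 108*t^3 - 228*t^2 - 288*t + y*(36*t^2 - 76*t - 96)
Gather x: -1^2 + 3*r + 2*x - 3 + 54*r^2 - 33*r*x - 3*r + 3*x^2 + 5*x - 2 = 54*r^2 + 3*x^2 + x*(7 - 33*r) - 6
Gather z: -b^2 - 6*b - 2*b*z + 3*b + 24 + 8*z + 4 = -b^2 - 3*b + z*(8 - 2*b) + 28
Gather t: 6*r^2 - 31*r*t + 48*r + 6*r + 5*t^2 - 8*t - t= 6*r^2 + 54*r + 5*t^2 + t*(-31*r - 9)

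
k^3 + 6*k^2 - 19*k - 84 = (k - 4)*(k + 3)*(k + 7)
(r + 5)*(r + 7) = r^2 + 12*r + 35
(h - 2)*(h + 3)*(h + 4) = h^3 + 5*h^2 - 2*h - 24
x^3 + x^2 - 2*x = x*(x - 1)*(x + 2)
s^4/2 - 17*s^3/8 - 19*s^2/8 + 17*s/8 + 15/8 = (s/2 + 1/2)*(s - 5)*(s - 1)*(s + 3/4)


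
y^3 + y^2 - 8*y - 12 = (y - 3)*(y + 2)^2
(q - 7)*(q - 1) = q^2 - 8*q + 7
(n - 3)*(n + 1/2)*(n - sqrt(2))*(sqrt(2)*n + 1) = sqrt(2)*n^4 - 5*sqrt(2)*n^3/2 - n^3 - 5*sqrt(2)*n^2/2 + 5*n^2/2 + 3*n/2 + 5*sqrt(2)*n/2 + 3*sqrt(2)/2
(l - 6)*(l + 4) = l^2 - 2*l - 24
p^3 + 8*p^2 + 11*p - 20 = (p - 1)*(p + 4)*(p + 5)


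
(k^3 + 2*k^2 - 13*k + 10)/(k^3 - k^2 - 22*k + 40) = (k - 1)/(k - 4)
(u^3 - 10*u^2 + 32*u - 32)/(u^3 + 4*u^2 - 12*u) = (u^2 - 8*u + 16)/(u*(u + 6))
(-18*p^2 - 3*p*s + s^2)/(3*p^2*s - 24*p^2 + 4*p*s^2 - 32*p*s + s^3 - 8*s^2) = (-6*p + s)/(p*s - 8*p + s^2 - 8*s)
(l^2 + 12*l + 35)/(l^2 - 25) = (l + 7)/(l - 5)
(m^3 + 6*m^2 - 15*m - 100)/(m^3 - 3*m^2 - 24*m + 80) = (m + 5)/(m - 4)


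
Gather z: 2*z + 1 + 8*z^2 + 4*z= 8*z^2 + 6*z + 1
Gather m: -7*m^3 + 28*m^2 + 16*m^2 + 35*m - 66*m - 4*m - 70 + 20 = -7*m^3 + 44*m^2 - 35*m - 50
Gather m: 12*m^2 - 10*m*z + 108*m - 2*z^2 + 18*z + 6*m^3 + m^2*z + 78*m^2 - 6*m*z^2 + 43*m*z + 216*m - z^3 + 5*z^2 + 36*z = 6*m^3 + m^2*(z + 90) + m*(-6*z^2 + 33*z + 324) - z^3 + 3*z^2 + 54*z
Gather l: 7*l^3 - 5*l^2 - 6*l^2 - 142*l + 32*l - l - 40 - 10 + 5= 7*l^3 - 11*l^2 - 111*l - 45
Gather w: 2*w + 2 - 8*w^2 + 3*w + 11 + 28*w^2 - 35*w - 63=20*w^2 - 30*w - 50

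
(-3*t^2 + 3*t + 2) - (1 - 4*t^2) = t^2 + 3*t + 1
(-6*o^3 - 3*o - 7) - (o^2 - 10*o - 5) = -6*o^3 - o^2 + 7*o - 2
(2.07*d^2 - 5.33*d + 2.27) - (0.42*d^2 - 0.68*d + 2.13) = 1.65*d^2 - 4.65*d + 0.14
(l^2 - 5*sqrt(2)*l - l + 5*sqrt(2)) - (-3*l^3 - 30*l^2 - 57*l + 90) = 3*l^3 + 31*l^2 - 5*sqrt(2)*l + 56*l - 90 + 5*sqrt(2)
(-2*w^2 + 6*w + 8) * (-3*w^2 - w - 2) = 6*w^4 - 16*w^3 - 26*w^2 - 20*w - 16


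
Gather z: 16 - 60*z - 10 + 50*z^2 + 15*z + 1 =50*z^2 - 45*z + 7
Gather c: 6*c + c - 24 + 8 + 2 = 7*c - 14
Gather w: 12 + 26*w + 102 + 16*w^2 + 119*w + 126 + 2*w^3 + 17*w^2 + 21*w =2*w^3 + 33*w^2 + 166*w + 240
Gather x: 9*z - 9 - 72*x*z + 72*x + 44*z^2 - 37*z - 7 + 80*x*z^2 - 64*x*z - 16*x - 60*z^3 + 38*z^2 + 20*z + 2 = x*(80*z^2 - 136*z + 56) - 60*z^3 + 82*z^2 - 8*z - 14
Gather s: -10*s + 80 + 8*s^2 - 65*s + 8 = 8*s^2 - 75*s + 88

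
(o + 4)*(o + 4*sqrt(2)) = o^2 + 4*o + 4*sqrt(2)*o + 16*sqrt(2)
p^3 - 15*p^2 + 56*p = p*(p - 8)*(p - 7)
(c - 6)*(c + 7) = c^2 + c - 42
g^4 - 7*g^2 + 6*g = g*(g - 2)*(g - 1)*(g + 3)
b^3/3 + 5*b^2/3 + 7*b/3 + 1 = (b/3 + 1)*(b + 1)^2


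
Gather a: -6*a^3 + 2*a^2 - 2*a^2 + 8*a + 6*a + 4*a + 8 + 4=-6*a^3 + 18*a + 12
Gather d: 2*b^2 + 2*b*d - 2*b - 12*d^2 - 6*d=2*b^2 - 2*b - 12*d^2 + d*(2*b - 6)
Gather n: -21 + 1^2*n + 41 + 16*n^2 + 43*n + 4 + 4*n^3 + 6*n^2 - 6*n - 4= 4*n^3 + 22*n^2 + 38*n + 20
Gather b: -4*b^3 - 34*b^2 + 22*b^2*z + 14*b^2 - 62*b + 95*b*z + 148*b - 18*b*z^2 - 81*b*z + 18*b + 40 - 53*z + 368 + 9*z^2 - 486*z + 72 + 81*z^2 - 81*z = -4*b^3 + b^2*(22*z - 20) + b*(-18*z^2 + 14*z + 104) + 90*z^2 - 620*z + 480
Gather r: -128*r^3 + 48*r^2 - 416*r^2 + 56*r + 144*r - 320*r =-128*r^3 - 368*r^2 - 120*r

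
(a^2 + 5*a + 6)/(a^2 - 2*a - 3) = (a^2 + 5*a + 6)/(a^2 - 2*a - 3)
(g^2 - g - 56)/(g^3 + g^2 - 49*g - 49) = (g - 8)/(g^2 - 6*g - 7)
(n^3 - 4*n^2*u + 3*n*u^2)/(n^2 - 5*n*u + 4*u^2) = n*(-n + 3*u)/(-n + 4*u)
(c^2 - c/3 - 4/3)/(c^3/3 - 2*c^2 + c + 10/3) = (3*c - 4)/(c^2 - 7*c + 10)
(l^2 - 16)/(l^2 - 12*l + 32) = (l + 4)/(l - 8)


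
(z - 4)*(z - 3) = z^2 - 7*z + 12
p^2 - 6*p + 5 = (p - 5)*(p - 1)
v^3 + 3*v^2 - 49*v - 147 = (v - 7)*(v + 3)*(v + 7)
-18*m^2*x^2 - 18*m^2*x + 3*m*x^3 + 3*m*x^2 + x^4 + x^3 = x*(-3*m + x)*(6*m + x)*(x + 1)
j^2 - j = j*(j - 1)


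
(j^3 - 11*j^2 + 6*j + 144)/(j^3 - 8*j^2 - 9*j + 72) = (j - 6)/(j - 3)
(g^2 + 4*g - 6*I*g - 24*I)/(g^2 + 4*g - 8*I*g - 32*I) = (g - 6*I)/(g - 8*I)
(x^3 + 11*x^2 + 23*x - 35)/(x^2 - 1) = (x^2 + 12*x + 35)/(x + 1)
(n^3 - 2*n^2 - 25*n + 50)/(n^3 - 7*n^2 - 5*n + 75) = (n^2 + 3*n - 10)/(n^2 - 2*n - 15)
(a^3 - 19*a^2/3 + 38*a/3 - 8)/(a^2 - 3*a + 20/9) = 3*(a^2 - 5*a + 6)/(3*a - 5)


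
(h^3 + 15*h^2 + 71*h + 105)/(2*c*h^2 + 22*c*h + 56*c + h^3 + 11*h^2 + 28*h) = (h^2 + 8*h + 15)/(2*c*h + 8*c + h^2 + 4*h)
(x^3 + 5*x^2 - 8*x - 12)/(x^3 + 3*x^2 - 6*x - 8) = (x + 6)/(x + 4)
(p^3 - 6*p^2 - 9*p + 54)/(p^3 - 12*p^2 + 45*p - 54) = (p + 3)/(p - 3)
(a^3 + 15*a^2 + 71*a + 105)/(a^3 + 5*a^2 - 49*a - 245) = (a + 3)/(a - 7)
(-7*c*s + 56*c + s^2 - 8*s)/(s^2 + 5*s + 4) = (-7*c*s + 56*c + s^2 - 8*s)/(s^2 + 5*s + 4)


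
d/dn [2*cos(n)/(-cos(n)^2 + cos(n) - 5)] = 2*(sin(n)^2 + 4)*sin(n)/(sin(n)^2 + cos(n) - 6)^2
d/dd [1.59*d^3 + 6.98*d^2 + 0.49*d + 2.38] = 4.77*d^2 + 13.96*d + 0.49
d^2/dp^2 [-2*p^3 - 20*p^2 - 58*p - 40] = -12*p - 40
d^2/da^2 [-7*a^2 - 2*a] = -14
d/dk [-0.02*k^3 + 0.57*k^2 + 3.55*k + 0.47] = -0.06*k^2 + 1.14*k + 3.55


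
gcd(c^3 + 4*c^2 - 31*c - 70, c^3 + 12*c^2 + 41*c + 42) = c^2 + 9*c + 14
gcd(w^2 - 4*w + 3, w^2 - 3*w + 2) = w - 1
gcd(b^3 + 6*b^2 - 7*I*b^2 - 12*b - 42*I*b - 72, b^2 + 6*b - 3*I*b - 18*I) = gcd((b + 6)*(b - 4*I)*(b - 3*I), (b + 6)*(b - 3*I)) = b^2 + b*(6 - 3*I) - 18*I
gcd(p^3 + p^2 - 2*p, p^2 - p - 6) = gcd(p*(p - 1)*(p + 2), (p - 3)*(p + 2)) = p + 2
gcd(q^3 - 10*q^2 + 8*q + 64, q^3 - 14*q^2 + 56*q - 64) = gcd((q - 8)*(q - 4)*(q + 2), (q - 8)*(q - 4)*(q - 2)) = q^2 - 12*q + 32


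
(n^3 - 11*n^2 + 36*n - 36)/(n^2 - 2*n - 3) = (n^2 - 8*n + 12)/(n + 1)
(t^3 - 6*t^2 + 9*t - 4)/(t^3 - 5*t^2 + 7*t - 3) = (t - 4)/(t - 3)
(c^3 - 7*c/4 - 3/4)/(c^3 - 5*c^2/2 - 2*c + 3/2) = (4*c^2 - 4*c - 3)/(2*(2*c^2 - 7*c + 3))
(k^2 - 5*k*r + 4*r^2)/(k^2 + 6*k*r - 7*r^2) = (k - 4*r)/(k + 7*r)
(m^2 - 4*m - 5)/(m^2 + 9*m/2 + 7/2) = 2*(m - 5)/(2*m + 7)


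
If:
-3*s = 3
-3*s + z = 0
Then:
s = -1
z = -3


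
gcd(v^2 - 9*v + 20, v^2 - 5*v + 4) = v - 4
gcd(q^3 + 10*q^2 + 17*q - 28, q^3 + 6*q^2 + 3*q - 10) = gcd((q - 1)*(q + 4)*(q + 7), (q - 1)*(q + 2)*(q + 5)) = q - 1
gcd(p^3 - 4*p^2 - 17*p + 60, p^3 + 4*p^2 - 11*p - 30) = p - 3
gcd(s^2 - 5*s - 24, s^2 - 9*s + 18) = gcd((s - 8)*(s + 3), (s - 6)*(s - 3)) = 1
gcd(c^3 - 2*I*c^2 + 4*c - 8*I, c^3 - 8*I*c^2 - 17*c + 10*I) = c - 2*I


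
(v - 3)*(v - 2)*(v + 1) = v^3 - 4*v^2 + v + 6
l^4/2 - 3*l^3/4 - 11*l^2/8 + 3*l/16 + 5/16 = (l/2 + 1/4)*(l - 5/2)*(l - 1/2)*(l + 1)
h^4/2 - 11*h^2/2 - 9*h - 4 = (h/2 + 1)*(h - 4)*(h + 1)^2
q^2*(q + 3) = q^3 + 3*q^2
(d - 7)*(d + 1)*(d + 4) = d^3 - 2*d^2 - 31*d - 28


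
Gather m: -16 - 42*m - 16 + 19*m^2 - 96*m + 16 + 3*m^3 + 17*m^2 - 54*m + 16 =3*m^3 + 36*m^2 - 192*m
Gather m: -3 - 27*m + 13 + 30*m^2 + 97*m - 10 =30*m^2 + 70*m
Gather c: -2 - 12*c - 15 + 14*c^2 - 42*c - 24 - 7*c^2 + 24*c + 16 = 7*c^2 - 30*c - 25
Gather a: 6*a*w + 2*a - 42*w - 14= a*(6*w + 2) - 42*w - 14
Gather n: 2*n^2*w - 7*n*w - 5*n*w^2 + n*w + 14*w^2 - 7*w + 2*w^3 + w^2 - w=2*n^2*w + n*(-5*w^2 - 6*w) + 2*w^3 + 15*w^2 - 8*w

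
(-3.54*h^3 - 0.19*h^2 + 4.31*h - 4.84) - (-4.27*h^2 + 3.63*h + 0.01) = -3.54*h^3 + 4.08*h^2 + 0.68*h - 4.85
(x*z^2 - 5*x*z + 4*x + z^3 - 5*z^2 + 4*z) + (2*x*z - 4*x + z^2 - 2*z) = x*z^2 - 3*x*z + z^3 - 4*z^2 + 2*z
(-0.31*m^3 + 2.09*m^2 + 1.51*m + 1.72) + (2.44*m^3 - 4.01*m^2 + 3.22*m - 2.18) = 2.13*m^3 - 1.92*m^2 + 4.73*m - 0.46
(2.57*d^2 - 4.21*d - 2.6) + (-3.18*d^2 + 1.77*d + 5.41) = -0.61*d^2 - 2.44*d + 2.81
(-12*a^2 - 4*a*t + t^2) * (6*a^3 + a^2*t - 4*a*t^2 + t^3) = -72*a^5 - 36*a^4*t + 50*a^3*t^2 + 5*a^2*t^3 - 8*a*t^4 + t^5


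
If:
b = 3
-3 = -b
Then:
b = 3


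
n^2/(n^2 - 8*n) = n/(n - 8)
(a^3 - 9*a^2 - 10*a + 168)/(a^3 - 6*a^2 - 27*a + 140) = (a^2 - 2*a - 24)/(a^2 + a - 20)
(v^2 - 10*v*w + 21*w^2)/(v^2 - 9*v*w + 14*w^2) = (v - 3*w)/(v - 2*w)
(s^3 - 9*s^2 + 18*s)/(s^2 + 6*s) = (s^2 - 9*s + 18)/(s + 6)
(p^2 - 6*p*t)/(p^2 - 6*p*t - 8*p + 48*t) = p/(p - 8)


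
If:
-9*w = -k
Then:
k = 9*w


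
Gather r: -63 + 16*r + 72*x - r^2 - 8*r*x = -r^2 + r*(16 - 8*x) + 72*x - 63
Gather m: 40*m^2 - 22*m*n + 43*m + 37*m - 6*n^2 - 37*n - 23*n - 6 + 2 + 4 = 40*m^2 + m*(80 - 22*n) - 6*n^2 - 60*n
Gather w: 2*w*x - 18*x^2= 2*w*x - 18*x^2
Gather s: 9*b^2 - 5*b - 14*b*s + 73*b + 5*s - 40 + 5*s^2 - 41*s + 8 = 9*b^2 + 68*b + 5*s^2 + s*(-14*b - 36) - 32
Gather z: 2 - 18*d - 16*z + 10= -18*d - 16*z + 12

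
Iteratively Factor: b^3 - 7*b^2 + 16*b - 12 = (b - 2)*(b^2 - 5*b + 6) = (b - 2)^2*(b - 3)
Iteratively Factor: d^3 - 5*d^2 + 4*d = (d)*(d^2 - 5*d + 4) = d*(d - 4)*(d - 1)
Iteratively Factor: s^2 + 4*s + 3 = (s + 1)*(s + 3)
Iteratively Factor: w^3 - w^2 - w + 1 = (w + 1)*(w^2 - 2*w + 1) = (w - 1)*(w + 1)*(w - 1)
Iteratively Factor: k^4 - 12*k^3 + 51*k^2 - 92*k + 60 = (k - 2)*(k^3 - 10*k^2 + 31*k - 30) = (k - 2)^2*(k^2 - 8*k + 15) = (k - 3)*(k - 2)^2*(k - 5)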